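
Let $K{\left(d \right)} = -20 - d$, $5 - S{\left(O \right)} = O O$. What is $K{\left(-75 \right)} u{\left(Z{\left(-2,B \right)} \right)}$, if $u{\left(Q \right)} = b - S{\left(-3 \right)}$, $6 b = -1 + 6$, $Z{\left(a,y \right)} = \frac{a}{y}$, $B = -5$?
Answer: $\frac{1595}{6} \approx 265.83$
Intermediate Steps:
$S{\left(O \right)} = 5 - O^{2}$ ($S{\left(O \right)} = 5 - O O = 5 - O^{2}$)
$b = \frac{5}{6}$ ($b = \frac{-1 + 6}{6} = \frac{1}{6} \cdot 5 = \frac{5}{6} \approx 0.83333$)
$u{\left(Q \right)} = \frac{29}{6}$ ($u{\left(Q \right)} = \frac{5}{6} - \left(5 - \left(-3\right)^{2}\right) = \frac{5}{6} - \left(5 - 9\right) = \frac{5}{6} - -4 = \frac{5}{6} + 4 = \frac{29}{6}$)
$K{\left(-75 \right)} u{\left(Z{\left(-2,B \right)} \right)} = \left(-20 - -75\right) \frac{29}{6} = \left(-20 + 75\right) \frac{29}{6} = 55 \cdot \frac{29}{6} = \frac{1595}{6}$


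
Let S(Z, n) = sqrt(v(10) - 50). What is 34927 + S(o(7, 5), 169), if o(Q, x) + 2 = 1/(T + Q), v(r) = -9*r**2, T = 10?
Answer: 34927 + 5*I*sqrt(38) ≈ 34927.0 + 30.822*I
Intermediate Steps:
o(Q, x) = -2 + 1/(10 + Q)
S(Z, n) = 5*I*sqrt(38) (S(Z, n) = sqrt(-9*10**2 - 50) = sqrt(-9*100 - 50) = sqrt(-900 - 50) = sqrt(-950) = 5*I*sqrt(38))
34927 + S(o(7, 5), 169) = 34927 + 5*I*sqrt(38)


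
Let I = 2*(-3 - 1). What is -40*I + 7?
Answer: 327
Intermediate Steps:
I = -8 (I = 2*(-4) = -8)
-40*I + 7 = -40*(-8) + 7 = 320 + 7 = 327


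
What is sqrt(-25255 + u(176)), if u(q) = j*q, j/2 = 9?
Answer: I*sqrt(22087) ≈ 148.62*I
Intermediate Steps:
j = 18 (j = 2*9 = 18)
u(q) = 18*q
sqrt(-25255 + u(176)) = sqrt(-25255 + 18*176) = sqrt(-25255 + 3168) = sqrt(-22087) = I*sqrt(22087)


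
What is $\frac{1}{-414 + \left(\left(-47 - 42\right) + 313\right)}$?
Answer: $- \frac{1}{190} \approx -0.0052632$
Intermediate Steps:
$\frac{1}{-414 + \left(\left(-47 - 42\right) + 313\right)} = \frac{1}{-414 + \left(-89 + 313\right)} = \frac{1}{-414 + 224} = \frac{1}{-190} = - \frac{1}{190}$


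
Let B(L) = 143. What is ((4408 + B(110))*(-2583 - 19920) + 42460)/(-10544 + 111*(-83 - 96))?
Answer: 102368693/30413 ≈ 3366.0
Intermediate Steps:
((4408 + B(110))*(-2583 - 19920) + 42460)/(-10544 + 111*(-83 - 96)) = ((4408 + 143)*(-2583 - 19920) + 42460)/(-10544 + 111*(-83 - 96)) = (4551*(-22503) + 42460)/(-10544 + 111*(-179)) = (-102411153 + 42460)/(-10544 - 19869) = -102368693/(-30413) = -102368693*(-1/30413) = 102368693/30413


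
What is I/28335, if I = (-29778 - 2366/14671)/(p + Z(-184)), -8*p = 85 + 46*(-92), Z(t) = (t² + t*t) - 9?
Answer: -3495003232/226878524672235 ≈ -1.5405e-5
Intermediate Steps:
Z(t) = -9 + 2*t² (Z(t) = (t² + t²) - 9 = 2*t² - 9 = -9 + 2*t²)
p = 4147/8 (p = -(85 + 46*(-92))/8 = -(85 - 4232)/8 = -⅛*(-4147) = 4147/8 ≈ 518.38)
I = -3495003232/8007006341 (I = (-29778 - 2366/14671)/(4147/8 + (-9 + 2*(-184)²)) = (-29778 - 2366*1/14671)/(4147/8 + (-9 + 2*33856)) = (-29778 - 2366/14671)/(4147/8 + (-9 + 67712)) = -436875404/(14671*(4147/8 + 67703)) = -436875404/(14671*545771/8) = -436875404/14671*8/545771 = -3495003232/8007006341 ≈ -0.43649)
I/28335 = -3495003232/8007006341/28335 = -3495003232/8007006341*1/28335 = -3495003232/226878524672235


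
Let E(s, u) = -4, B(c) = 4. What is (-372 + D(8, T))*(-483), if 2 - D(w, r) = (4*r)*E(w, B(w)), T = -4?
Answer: 209622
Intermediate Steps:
D(w, r) = 2 + 16*r (D(w, r) = 2 - 4*r*(-4) = 2 - (-16)*r = 2 + 16*r)
(-372 + D(8, T))*(-483) = (-372 + (2 + 16*(-4)))*(-483) = (-372 + (2 - 64))*(-483) = (-372 - 62)*(-483) = -434*(-483) = 209622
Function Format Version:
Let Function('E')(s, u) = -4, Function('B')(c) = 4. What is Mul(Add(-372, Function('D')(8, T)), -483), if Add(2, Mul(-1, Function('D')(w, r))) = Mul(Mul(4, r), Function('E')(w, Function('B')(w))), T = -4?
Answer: 209622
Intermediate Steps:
Function('D')(w, r) = Add(2, Mul(16, r)) (Function('D')(w, r) = Add(2, Mul(-1, Mul(Mul(4, r), -4))) = Add(2, Mul(-1, Mul(-16, r))) = Add(2, Mul(16, r)))
Mul(Add(-372, Function('D')(8, T)), -483) = Mul(Add(-372, Add(2, Mul(16, -4))), -483) = Mul(Add(-372, Add(2, -64)), -483) = Mul(Add(-372, -62), -483) = Mul(-434, -483) = 209622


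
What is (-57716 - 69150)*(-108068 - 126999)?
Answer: 29822010022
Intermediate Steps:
(-57716 - 69150)*(-108068 - 126999) = -126866*(-235067) = 29822010022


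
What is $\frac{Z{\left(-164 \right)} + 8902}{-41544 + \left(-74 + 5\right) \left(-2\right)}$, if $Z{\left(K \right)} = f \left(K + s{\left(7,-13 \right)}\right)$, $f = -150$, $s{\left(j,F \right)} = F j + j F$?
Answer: $- \frac{30401}{20703} \approx -1.4684$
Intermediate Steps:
$s{\left(j,F \right)} = 2 F j$ ($s{\left(j,F \right)} = F j + F j = 2 F j$)
$Z{\left(K \right)} = 27300 - 150 K$ ($Z{\left(K \right)} = - 150 \left(K + 2 \left(-13\right) 7\right) = - 150 \left(K - 182\right) = - 150 \left(-182 + K\right) = 27300 - 150 K$)
$\frac{Z{\left(-164 \right)} + 8902}{-41544 + \left(-74 + 5\right) \left(-2\right)} = \frac{\left(27300 - -24600\right) + 8902}{-41544 + \left(-74 + 5\right) \left(-2\right)} = \frac{\left(27300 + 24600\right) + 8902}{-41544 - -138} = \frac{51900 + 8902}{-41544 + 138} = \frac{60802}{-41406} = 60802 \left(- \frac{1}{41406}\right) = - \frac{30401}{20703}$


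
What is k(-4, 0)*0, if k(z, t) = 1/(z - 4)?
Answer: 0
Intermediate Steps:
k(z, t) = 1/(-4 + z)
k(-4, 0)*0 = 0/(-4 - 4) = 0/(-8) = -⅛*0 = 0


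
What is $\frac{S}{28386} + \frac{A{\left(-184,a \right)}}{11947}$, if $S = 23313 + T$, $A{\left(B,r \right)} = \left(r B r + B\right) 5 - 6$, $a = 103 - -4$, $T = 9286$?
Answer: $- \frac{298628834063}{339127542} \approx -880.58$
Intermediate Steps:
$a = 107$ ($a = 103 + 4 = 107$)
$A{\left(B,r \right)} = -6 + 5 B + 5 B r^{2}$ ($A{\left(B,r \right)} = \left(B r r + B\right) 5 - 6 = \left(B r^{2} + B\right) 5 - 6 = \left(B + B r^{2}\right) 5 - 6 = \left(5 B + 5 B r^{2}\right) - 6 = -6 + 5 B + 5 B r^{2}$)
$S = 32599$ ($S = 23313 + 9286 = 32599$)
$\frac{S}{28386} + \frac{A{\left(-184,a \right)}}{11947} = \frac{32599}{28386} + \frac{-6 + 5 \left(-184\right) + 5 \left(-184\right) 107^{2}}{11947} = 32599 \cdot \frac{1}{28386} + \left(-6 - 920 + 5 \left(-184\right) 11449\right) \frac{1}{11947} = \frac{32599}{28386} + \left(-6 - 920 - 10533080\right) \frac{1}{11947} = \frac{32599}{28386} - \frac{10534006}{11947} = - \frac{298628834063}{339127542}$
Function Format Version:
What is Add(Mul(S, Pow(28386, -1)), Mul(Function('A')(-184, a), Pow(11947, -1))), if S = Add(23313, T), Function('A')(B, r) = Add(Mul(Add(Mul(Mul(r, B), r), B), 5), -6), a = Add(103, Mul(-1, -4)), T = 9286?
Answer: Rational(-298628834063, 339127542) ≈ -880.58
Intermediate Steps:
a = 107 (a = Add(103, 4) = 107)
Function('A')(B, r) = Add(-6, Mul(5, B), Mul(5, B, Pow(r, 2))) (Function('A')(B, r) = Add(Mul(Add(Mul(Mul(B, r), r), B), 5), -6) = Add(Mul(Add(Mul(B, Pow(r, 2)), B), 5), -6) = Add(Mul(Add(B, Mul(B, Pow(r, 2))), 5), -6) = Add(Add(Mul(5, B), Mul(5, B, Pow(r, 2))), -6) = Add(-6, Mul(5, B), Mul(5, B, Pow(r, 2))))
S = 32599 (S = Add(23313, 9286) = 32599)
Add(Mul(S, Pow(28386, -1)), Mul(Function('A')(-184, a), Pow(11947, -1))) = Add(Mul(32599, Pow(28386, -1)), Mul(Add(-6, Mul(5, -184), Mul(5, -184, Pow(107, 2))), Pow(11947, -1))) = Add(Mul(32599, Rational(1, 28386)), Mul(Add(-6, -920, Mul(5, -184, 11449)), Rational(1, 11947))) = Add(Rational(32599, 28386), Mul(Add(-6, -920, -10533080), Rational(1, 11947))) = Add(Rational(32599, 28386), Mul(-10534006, Rational(1, 11947))) = Add(Rational(32599, 28386), Rational(-10534006, 11947)) = Rational(-298628834063, 339127542)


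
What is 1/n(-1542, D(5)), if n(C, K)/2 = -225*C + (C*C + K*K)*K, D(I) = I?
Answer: 1/24471790 ≈ 4.0863e-8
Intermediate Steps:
n(C, K) = -450*C + 2*K*(C² + K²) (n(C, K) = 2*(-225*C + (C*C + K*K)*K) = 2*(-225*C + (C² + K²)*K) = 2*(-225*C + K*(C² + K²)) = -450*C + 2*K*(C² + K²))
1/n(-1542, D(5)) = 1/(-450*(-1542) + 2*5³ + 2*5*(-1542)²) = 1/(693900 + 2*125 + 2*5*2377764) = 1/(693900 + 250 + 23777640) = 1/24471790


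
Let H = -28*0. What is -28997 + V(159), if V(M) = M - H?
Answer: -28838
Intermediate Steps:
H = 0
V(M) = M (V(M) = M - 1*0 = M + 0 = M)
-28997 + V(159) = -28997 + 159 = -28838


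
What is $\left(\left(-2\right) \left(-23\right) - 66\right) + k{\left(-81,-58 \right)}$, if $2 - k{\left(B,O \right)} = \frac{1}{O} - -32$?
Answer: $- \frac{2899}{58} \approx -49.983$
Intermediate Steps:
$k{\left(B,O \right)} = -30 - \frac{1}{O}$ ($k{\left(B,O \right)} = 2 - \left(\frac{1}{O} - -32\right) = 2 - \left(\frac{1}{O} + 32\right) = 2 - \left(32 + \frac{1}{O}\right) = -30 - \frac{1}{O}$)
$\left(\left(-2\right) \left(-23\right) - 66\right) + k{\left(-81,-58 \right)} = \left(\left(-2\right) \left(-23\right) - 66\right) - \frac{1739}{58} = \left(46 - 66\right) - \frac{1739}{58} = -20 + \left(-30 + \frac{1}{58}\right) = -20 - \frac{1739}{58} = - \frac{2899}{58}$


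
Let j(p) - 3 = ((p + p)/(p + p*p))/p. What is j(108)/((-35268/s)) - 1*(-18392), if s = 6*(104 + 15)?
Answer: 636322622515/34597908 ≈ 18392.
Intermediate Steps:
s = 714 (s = 6*119 = 714)
j(p) = 3 + 2/(p + p²) (j(p) = 3 + ((p + p)/(p + p*p))/p = 3 + ((2*p)/(p + p²))/p = 3 + (2*p/(p + p²))/p = 3 + 2/(p + p²))
j(108)/((-35268/s)) - 1*(-18392) = ((2 + 3*108 + 3*108²)/(108*(1 + 108)))/((-35268/714)) - 1*(-18392) = ((1/108)*(2 + 324 + 3*11664)/109)/((-35268*1/714)) + 18392 = ((1/108)*(1/109)*(2 + 324 + 34992))/(-5878/119) + 18392 = ((1/108)*(1/109)*35318)*(-119/5878) + 18392 = (17659/5886)*(-119/5878) + 18392 = -2101421/34597908 + 18392 = 636322622515/34597908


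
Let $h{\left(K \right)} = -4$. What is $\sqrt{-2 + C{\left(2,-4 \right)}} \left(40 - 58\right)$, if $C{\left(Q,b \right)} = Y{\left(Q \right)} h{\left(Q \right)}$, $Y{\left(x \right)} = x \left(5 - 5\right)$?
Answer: $- 18 i \sqrt{2} \approx - 25.456 i$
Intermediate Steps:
$Y{\left(x \right)} = 0$ ($Y{\left(x \right)} = x 0 = 0$)
$C{\left(Q,b \right)} = 0$ ($C{\left(Q,b \right)} = 0 \left(-4\right) = 0$)
$\sqrt{-2 + C{\left(2,-4 \right)}} \left(40 - 58\right) = \sqrt{-2 + 0} \left(40 - 58\right) = \sqrt{-2} \left(-18\right) = i \sqrt{2} \left(-18\right) = - 18 i \sqrt{2}$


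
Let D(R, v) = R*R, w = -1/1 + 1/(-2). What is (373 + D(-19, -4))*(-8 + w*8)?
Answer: -14680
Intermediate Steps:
w = -3/2 (w = -1*1 + 1*(-½) = -1 - ½ = -3/2 ≈ -1.5000)
D(R, v) = R²
(373 + D(-19, -4))*(-8 + w*8) = (373 + (-19)²)*(-8 - 3/2*8) = (373 + 361)*(-8 - 12) = 734*(-20) = -14680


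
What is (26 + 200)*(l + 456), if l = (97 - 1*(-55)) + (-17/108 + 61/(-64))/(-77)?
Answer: 9141696271/66528 ≈ 1.3741e+5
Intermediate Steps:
l = 20226431/133056 (l = (97 + 55) + (-17*1/108 + 61*(-1/64))*(-1/77) = 152 + (-17/108 - 61/64)*(-1/77) = 152 - 1919/1728*(-1/77) = 152 + 1919/133056 = 20226431/133056 ≈ 152.01)
(26 + 200)*(l + 456) = (26 + 200)*(20226431/133056 + 456) = 226*(80899967/133056) = 9141696271/66528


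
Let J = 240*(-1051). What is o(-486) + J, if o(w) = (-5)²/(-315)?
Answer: -15891125/63 ≈ -2.5224e+5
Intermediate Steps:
o(w) = -5/63 (o(w) = 25*(-1/315) = -5/63)
J = -252240
o(-486) + J = -5/63 - 252240 = -15891125/63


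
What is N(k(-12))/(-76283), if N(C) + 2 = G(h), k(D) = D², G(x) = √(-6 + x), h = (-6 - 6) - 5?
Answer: 2/76283 - I*√23/76283 ≈ 2.6218e-5 - 6.2869e-5*I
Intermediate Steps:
h = -17 (h = -12 - 5 = -17)
N(C) = -2 + I*√23 (N(C) = -2 + √(-6 - 17) = -2 + √(-23) = -2 + I*√23)
N(k(-12))/(-76283) = (-2 + I*√23)/(-76283) = (-2 + I*√23)*(-1/76283) = 2/76283 - I*√23/76283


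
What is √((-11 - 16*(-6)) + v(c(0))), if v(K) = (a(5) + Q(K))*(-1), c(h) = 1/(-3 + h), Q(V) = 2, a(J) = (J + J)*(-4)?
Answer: √123 ≈ 11.091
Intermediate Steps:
a(J) = -8*J (a(J) = (2*J)*(-4) = -8*J)
v(K) = 38 (v(K) = (-8*5 + 2)*(-1) = (-40 + 2)*(-1) = -38*(-1) = 38)
√((-11 - 16*(-6)) + v(c(0))) = √((-11 - 16*(-6)) + 38) = √((-11 + 96) + 38) = √(85 + 38) = √123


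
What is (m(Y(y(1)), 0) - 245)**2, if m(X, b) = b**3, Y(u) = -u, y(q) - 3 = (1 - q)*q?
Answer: 60025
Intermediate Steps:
y(q) = 3 + q*(1 - q) (y(q) = 3 + (1 - q)*q = 3 + q*(1 - q))
(m(Y(y(1)), 0) - 245)**2 = (0**3 - 245)**2 = (0 - 245)**2 = (-245)**2 = 60025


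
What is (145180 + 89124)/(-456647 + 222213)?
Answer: -117152/117217 ≈ -0.99944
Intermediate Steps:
(145180 + 89124)/(-456647 + 222213) = 234304/(-234434) = 234304*(-1/234434) = -117152/117217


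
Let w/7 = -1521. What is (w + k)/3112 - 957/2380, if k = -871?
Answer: -1899439/462910 ≈ -4.1033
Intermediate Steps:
w = -10647 (w = 7*(-1521) = -10647)
(w + k)/3112 - 957/2380 = (-10647 - 871)/3112 - 957/2380 = -11518*1/3112 - 957*1/2380 = -5759/1556 - 957/2380 = -1899439/462910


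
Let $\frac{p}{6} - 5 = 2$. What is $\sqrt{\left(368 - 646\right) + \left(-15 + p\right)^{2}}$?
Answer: $\sqrt{451} \approx 21.237$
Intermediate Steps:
$p = 42$ ($p = 30 + 6 \cdot 2 = 30 + 12 = 42$)
$\sqrt{\left(368 - 646\right) + \left(-15 + p\right)^{2}} = \sqrt{\left(368 - 646\right) + \left(-15 + 42\right)^{2}} = \sqrt{-278 + 27^{2}} = \sqrt{-278 + 729} = \sqrt{451}$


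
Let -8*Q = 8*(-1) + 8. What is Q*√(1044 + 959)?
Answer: 0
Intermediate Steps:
Q = 0 (Q = -(8*(-1) + 8)/8 = -(-8 + 8)/8 = -⅛*0 = 0)
Q*√(1044 + 959) = 0*√(1044 + 959) = 0*√2003 = 0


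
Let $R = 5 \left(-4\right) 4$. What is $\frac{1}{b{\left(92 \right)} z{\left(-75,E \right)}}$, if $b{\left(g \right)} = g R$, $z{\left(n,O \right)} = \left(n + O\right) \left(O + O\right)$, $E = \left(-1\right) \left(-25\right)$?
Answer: $\frac{1}{18400000} \approx 5.4348 \cdot 10^{-8}$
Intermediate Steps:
$E = 25$
$R = -80$ ($R = \left(-20\right) 4 = -80$)
$z{\left(n,O \right)} = 2 O \left(O + n\right)$ ($z{\left(n,O \right)} = \left(O + n\right) 2 O = 2 O \left(O + n\right)$)
$b{\left(g \right)} = - 80 g$ ($b{\left(g \right)} = g \left(-80\right) = - 80 g$)
$\frac{1}{b{\left(92 \right)} z{\left(-75,E \right)}} = \frac{1}{\left(-80\right) 92 \cdot 2 \cdot 25 \left(25 - 75\right)} = \frac{1}{\left(-7360\right) 2 \cdot 25 \left(-50\right)} = - \frac{1}{7360 \left(-2500\right)} = \left(- \frac{1}{7360}\right) \left(- \frac{1}{2500}\right) = \frac{1}{18400000}$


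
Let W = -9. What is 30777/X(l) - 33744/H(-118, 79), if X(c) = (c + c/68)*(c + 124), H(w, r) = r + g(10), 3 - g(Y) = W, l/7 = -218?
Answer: -59299674569/159924037 ≈ -370.80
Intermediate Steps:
l = -1526 (l = 7*(-218) = -1526)
g(Y) = 12 (g(Y) = 3 - 1*(-9) = 3 + 9 = 12)
H(w, r) = 12 + r (H(w, r) = r + 12 = 12 + r)
X(c) = 69*c*(124 + c)/68 (X(c) = (c + c*(1/68))*(124 + c) = (c + c/68)*(124 + c) = (69*c/68)*(124 + c) = 69*c*(124 + c)/68)
30777/X(l) - 33744/H(-118, 79) = 30777/(((69/68)*(-1526)*(124 - 1526))) - 33744/(12 + 79) = 30777/(((69/68)*(-1526)*(-1402))) - 33744/91 = 30777/(36905547/17) - 33744*1/91 = 30777*(17/36905547) - 33744/91 = 174403/12301849 - 33744/91 = -59299674569/159924037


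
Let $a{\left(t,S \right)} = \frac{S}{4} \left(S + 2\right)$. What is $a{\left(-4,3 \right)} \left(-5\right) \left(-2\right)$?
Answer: $\frac{75}{2} \approx 37.5$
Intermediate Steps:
$a{\left(t,S \right)} = \frac{S \left(2 + S\right)}{4}$ ($a{\left(t,S \right)} = S \frac{1}{4} \left(2 + S\right) = \frac{S}{4} \left(2 + S\right) = \frac{S \left(2 + S\right)}{4}$)
$a{\left(-4,3 \right)} \left(-5\right) \left(-2\right) = \frac{1}{4} \cdot 3 \left(2 + 3\right) \left(-5\right) \left(-2\right) = \frac{1}{4} \cdot 3 \cdot 5 \left(-5\right) \left(-2\right) = \frac{15}{4} \left(-5\right) \left(-2\right) = \left(- \frac{75}{4}\right) \left(-2\right) = \frac{75}{2}$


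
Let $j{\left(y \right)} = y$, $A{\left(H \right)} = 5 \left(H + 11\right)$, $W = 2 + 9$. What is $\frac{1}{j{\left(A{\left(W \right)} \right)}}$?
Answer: $\frac{1}{110} \approx 0.0090909$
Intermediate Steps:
$W = 11$
$A{\left(H \right)} = 55 + 5 H$ ($A{\left(H \right)} = 5 \left(11 + H\right) = 55 + 5 H$)
$\frac{1}{j{\left(A{\left(W \right)} \right)}} = \frac{1}{55 + 5 \cdot 11} = \frac{1}{55 + 55} = \frac{1}{110}$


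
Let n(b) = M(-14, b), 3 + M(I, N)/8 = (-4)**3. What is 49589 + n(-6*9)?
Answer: 49053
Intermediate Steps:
M(I, N) = -536 (M(I, N) = -24 + 8*(-4)**3 = -24 + 8*(-64) = -24 - 512 = -536)
n(b) = -536
49589 + n(-6*9) = 49589 - 536 = 49053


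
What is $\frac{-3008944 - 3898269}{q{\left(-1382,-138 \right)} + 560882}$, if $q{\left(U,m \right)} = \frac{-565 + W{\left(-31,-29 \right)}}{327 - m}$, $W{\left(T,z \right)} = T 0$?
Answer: $- \frac{642370809}{52161913} \approx -12.315$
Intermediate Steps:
$W{\left(T,z \right)} = 0$
$q{\left(U,m \right)} = - \frac{565}{327 - m}$ ($q{\left(U,m \right)} = \frac{-565 + 0}{327 - m} = - \frac{565}{327 - m}$)
$\frac{-3008944 - 3898269}{q{\left(-1382,-138 \right)} + 560882} = \frac{-3008944 - 3898269}{\frac{565}{-327 - 138} + 560882} = - \frac{6907213}{\frac{565}{-465} + 560882} = - \frac{6907213}{565 \left(- \frac{1}{465}\right) + 560882} = - \frac{6907213}{- \frac{113}{93} + 560882} = - \frac{6907213}{\frac{52161913}{93}} = \left(-6907213\right) \frac{93}{52161913} = - \frac{642370809}{52161913}$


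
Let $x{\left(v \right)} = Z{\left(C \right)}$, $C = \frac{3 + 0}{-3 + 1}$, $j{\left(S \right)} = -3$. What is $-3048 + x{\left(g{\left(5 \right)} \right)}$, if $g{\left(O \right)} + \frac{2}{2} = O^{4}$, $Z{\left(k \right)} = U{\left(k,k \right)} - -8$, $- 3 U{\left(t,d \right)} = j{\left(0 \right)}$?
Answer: $-3039$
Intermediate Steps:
$U{\left(t,d \right)} = 1$ ($U{\left(t,d \right)} = \left(- \frac{1}{3}\right) \left(-3\right) = 1$)
$C = - \frac{3}{2}$ ($C = \frac{3}{-2} = 3 \left(- \frac{1}{2}\right) = - \frac{3}{2} \approx -1.5$)
$Z{\left(k \right)} = 9$ ($Z{\left(k \right)} = 1 - -8 = 1 + 8 = 9$)
$g{\left(O \right)} = -1 + O^{4}$
$x{\left(v \right)} = 9$
$-3048 + x{\left(g{\left(5 \right)} \right)} = -3048 + 9 = -3039$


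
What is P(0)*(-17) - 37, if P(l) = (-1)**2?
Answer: -54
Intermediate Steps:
P(l) = 1
P(0)*(-17) - 37 = 1*(-17) - 37 = -17 - 37 = -54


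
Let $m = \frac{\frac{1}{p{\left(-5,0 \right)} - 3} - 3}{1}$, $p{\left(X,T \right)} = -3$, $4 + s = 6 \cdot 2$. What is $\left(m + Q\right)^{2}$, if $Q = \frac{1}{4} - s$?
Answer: $\frac{17161}{144} \approx 119.17$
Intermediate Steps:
$s = 8$ ($s = -4 + 6 \cdot 2 = -4 + 12 = 8$)
$Q = - \frac{31}{4}$ ($Q = \frac{1}{4} - 8 = - \frac{31}{4} \approx -7.75$)
$m = - \frac{19}{6}$ ($m = \frac{\frac{1}{-3 - 3} - 3}{1} = \left(\frac{1}{-6} - 3\right) 1 = \left(- \frac{1}{6} - 3\right) 1 = \left(- \frac{19}{6}\right) 1 = - \frac{19}{6} \approx -3.1667$)
$\left(m + Q\right)^{2} = \left(- \frac{19}{6} - \frac{31}{4}\right)^{2} = \left(- \frac{131}{12}\right)^{2} = \frac{17161}{144}$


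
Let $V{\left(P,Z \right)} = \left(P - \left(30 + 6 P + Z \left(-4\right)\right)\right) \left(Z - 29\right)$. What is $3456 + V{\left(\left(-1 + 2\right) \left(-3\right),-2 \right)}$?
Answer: $4169$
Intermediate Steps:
$V{\left(P,Z \right)} = \left(-29 + Z\right) \left(-30 - 5 P + 4 Z\right)$ ($V{\left(P,Z \right)} = \left(P - \left(30 - 4 Z + 6 P\right)\right) \left(-29 + Z\right) = \left(-30 - 5 P + 4 Z\right) \left(-29 + Z\right) = \left(-29 + Z\right) \left(-30 - 5 P + 4 Z\right)$)
$3456 + V{\left(\left(-1 + 2\right) \left(-3\right),-2 \right)} = 3456 + \left(870 - -292 + 4 \left(-2\right)^{2} + 145 \left(-1 + 2\right) \left(-3\right) - 5 \left(-1 + 2\right) \left(-3\right) \left(-2\right)\right) = 3456 + \left(870 + 292 + 4 \cdot 4 + 145 \cdot 1 \left(-3\right) - 5 \cdot 1 \left(-3\right) \left(-2\right)\right) = 3456 + \left(870 + 292 + 16 + 145 \left(-3\right) - \left(-15\right) \left(-2\right)\right) = 3456 + \left(870 + 292 + 16 - 435 - 30\right) = 3456 + 713 = 4169$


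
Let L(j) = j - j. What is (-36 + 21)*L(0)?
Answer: 0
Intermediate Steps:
L(j) = 0
(-36 + 21)*L(0) = (-36 + 21)*0 = -15*0 = 0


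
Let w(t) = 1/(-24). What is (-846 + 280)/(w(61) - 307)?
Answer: 13584/7369 ≈ 1.8434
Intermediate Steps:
w(t) = -1/24
(-846 + 280)/(w(61) - 307) = (-846 + 280)/(-1/24 - 307) = -566/(-7369/24) = -566*(-24/7369) = 13584/7369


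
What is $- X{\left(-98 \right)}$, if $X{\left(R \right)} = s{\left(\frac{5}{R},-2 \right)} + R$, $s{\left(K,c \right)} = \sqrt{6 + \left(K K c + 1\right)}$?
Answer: $98 - \frac{\sqrt{67178}}{98} \approx 95.355$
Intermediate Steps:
$s{\left(K,c \right)} = \sqrt{7 + c K^{2}}$ ($s{\left(K,c \right)} = \sqrt{6 + \left(K^{2} c + 1\right)} = \sqrt{6 + \left(c K^{2} + 1\right)} = \sqrt{6 + \left(1 + c K^{2}\right)} = \sqrt{7 + c K^{2}}$)
$X{\left(R \right)} = R + \sqrt{7 - \frac{50}{R^{2}}}$ ($X{\left(R \right)} = \sqrt{7 - 2 \left(\frac{5}{R}\right)^{2}} + R = \sqrt{7 - 2 \frac{25}{R^{2}}} + R = \sqrt{7 - \frac{50}{R^{2}}} + R = R + \sqrt{7 - \frac{50}{R^{2}}}$)
$- X{\left(-98 \right)} = - (-98 + \sqrt{7 - \frac{50}{9604}}) = - (-98 + \sqrt{7 - \frac{25}{4802}}) = - (-98 + \sqrt{\frac{33589}{4802}}) = - (-98 + \frac{\sqrt{67178}}{98}) = 98 - \frac{\sqrt{67178}}{98}$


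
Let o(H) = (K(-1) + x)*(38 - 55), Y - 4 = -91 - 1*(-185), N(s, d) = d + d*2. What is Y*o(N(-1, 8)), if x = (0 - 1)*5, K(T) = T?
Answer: 9996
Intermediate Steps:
N(s, d) = 3*d (N(s, d) = d + 2*d = 3*d)
Y = 98 (Y = 4 + (-91 - 1*(-185)) = 4 + (-91 + 185) = 4 + 94 = 98)
x = -5 (x = -1*5 = -5)
o(H) = 102 (o(H) = (-1 - 5)*(38 - 55) = -6*(-17) = 102)
Y*o(N(-1, 8)) = 98*102 = 9996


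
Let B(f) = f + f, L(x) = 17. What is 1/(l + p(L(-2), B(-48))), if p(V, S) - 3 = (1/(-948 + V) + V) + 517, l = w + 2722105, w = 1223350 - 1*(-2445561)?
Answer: 931/5950535842 ≈ 1.5646e-7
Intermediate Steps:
w = 3668911 (w = 1223350 + 2445561 = 3668911)
B(f) = 2*f
l = 6391016 (l = 3668911 + 2722105 = 6391016)
p(V, S) = 520 + V + 1/(-948 + V) (p(V, S) = 3 + ((1/(-948 + V) + V) + 517) = 3 + ((V + 1/(-948 + V)) + 517) = 3 + (517 + V + 1/(-948 + V)) = 520 + V + 1/(-948 + V))
1/(l + p(L(-2), B(-48))) = 1/(6391016 + (-492959 + 17² - 428*17)/(-948 + 17)) = 1/(6391016 + (-492959 + 289 - 7276)/(-931)) = 1/(6391016 - 1/931*(-499946)) = 1/(6391016 + 499946/931) = 1/(5950535842/931) = 931/5950535842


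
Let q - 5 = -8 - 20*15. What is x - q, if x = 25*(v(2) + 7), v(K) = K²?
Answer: 578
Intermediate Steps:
x = 275 (x = 25*(2² + 7) = 25*(4 + 7) = 25*11 = 275)
q = -303 (q = 5 + (-8 - 20*15) = 5 + (-8 - 300) = 5 - 308 = -303)
x - q = 275 - 1*(-303) = 275 + 303 = 578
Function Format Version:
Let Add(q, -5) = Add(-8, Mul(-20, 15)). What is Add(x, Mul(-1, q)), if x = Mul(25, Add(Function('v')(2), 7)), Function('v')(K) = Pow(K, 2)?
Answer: 578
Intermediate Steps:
x = 275 (x = Mul(25, Add(Pow(2, 2), 7)) = Mul(25, Add(4, 7)) = Mul(25, 11) = 275)
q = -303 (q = Add(5, Add(-8, Mul(-20, 15))) = Add(5, Add(-8, -300)) = Add(5, -308) = -303)
Add(x, Mul(-1, q)) = Add(275, Mul(-1, -303)) = Add(275, 303) = 578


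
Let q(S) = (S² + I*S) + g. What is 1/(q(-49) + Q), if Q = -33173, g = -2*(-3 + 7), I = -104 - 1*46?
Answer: -1/23430 ≈ -4.2680e-5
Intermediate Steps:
I = -150 (I = -104 - 46 = -150)
g = -8 (g = -2*4 = -8)
q(S) = -8 + S² - 150*S (q(S) = (S² - 150*S) - 8 = -8 + S² - 150*S)
1/(q(-49) + Q) = 1/((-8 + (-49)² - 150*(-49)) - 33173) = 1/((-8 + 2401 + 7350) - 33173) = 1/(9743 - 33173) = 1/(-23430) = -1/23430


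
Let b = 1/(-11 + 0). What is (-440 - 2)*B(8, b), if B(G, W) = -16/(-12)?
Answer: -1768/3 ≈ -589.33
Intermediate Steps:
b = -1/11 (b = 1/(-11) = -1/11 ≈ -0.090909)
B(G, W) = 4/3 (B(G, W) = -16*(-1/12) = 4/3)
(-440 - 2)*B(8, b) = (-440 - 2)*(4/3) = -442*4/3 = -1768/3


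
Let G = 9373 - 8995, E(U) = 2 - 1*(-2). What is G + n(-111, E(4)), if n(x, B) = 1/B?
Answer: 1513/4 ≈ 378.25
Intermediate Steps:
E(U) = 4 (E(U) = 2 + 2 = 4)
G = 378
G + n(-111, E(4)) = 378 + 1/4 = 1513/4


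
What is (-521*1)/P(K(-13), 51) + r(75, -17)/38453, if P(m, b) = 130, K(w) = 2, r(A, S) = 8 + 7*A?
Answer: -19964723/4998890 ≈ -3.9938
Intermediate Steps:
(-521*1)/P(K(-13), 51) + r(75, -17)/38453 = -521*1/130 + (8 + 7*75)/38453 = -521*1/130 + (8 + 525)*(1/38453) = -521/130 + 533*(1/38453) = -521/130 + 533/38453 = -19964723/4998890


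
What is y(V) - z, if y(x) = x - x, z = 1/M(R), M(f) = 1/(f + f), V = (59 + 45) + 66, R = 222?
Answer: -444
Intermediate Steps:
V = 170 (V = 104 + 66 = 170)
M(f) = 1/(2*f)
z = 444 (z = 1/((½)/222) = 1/((½)*(1/222)) = 1/(1/444) = 444)
y(x) = 0
y(V) - z = 0 - 1*444 = 0 - 444 = -444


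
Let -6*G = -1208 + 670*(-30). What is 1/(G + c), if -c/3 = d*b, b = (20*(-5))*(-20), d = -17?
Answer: 3/316654 ≈ 9.4741e-6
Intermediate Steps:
b = 2000 (b = -100*(-20) = 2000)
c = 102000 (c = -(-51)*2000 = -3*(-34000) = 102000)
G = 10654/3 (G = -(-1208 + 670*(-30))/6 = -(-1208 - 20100)/6 = -1/6*(-21308) = 10654/3 ≈ 3551.3)
1/(G + c) = 1/(10654/3 + 102000) = 1/(316654/3) = 3/316654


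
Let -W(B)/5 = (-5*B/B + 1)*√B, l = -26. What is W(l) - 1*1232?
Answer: -1232 + 20*I*√26 ≈ -1232.0 + 101.98*I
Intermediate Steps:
W(B) = 20*√B (W(B) = -5*(-5*B/B + 1)*√B = -5*(-5*1 + 1)*√B = -5*(-5 + 1)*√B = -(-20)*√B = 20*√B)
W(l) - 1*1232 = 20*√(-26) - 1*1232 = 20*(I*√26) - 1232 = 20*I*√26 - 1232 = -1232 + 20*I*√26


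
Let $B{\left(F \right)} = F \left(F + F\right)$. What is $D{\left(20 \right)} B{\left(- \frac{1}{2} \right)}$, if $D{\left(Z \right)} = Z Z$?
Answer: $200$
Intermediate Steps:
$B{\left(F \right)} = 2 F^{2}$ ($B{\left(F \right)} = F 2 F = 2 F^{2}$)
$D{\left(Z \right)} = Z^{2}$
$D{\left(20 \right)} B{\left(- \frac{1}{2} \right)} = 20^{2} \cdot 2 \left(- \frac{1}{2}\right)^{2} = 400 \cdot 2 \left(\left(-1\right) \frac{1}{2}\right)^{2} = 400 \cdot 2 \left(- \frac{1}{2}\right)^{2} = 400 \cdot 2 \cdot \frac{1}{4} = 400 \cdot \frac{1}{2} = 200$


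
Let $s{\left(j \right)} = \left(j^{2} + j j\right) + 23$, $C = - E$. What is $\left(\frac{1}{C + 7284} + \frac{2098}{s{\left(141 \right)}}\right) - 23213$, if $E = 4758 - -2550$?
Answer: $- \frac{22164690353}{954840} \approx -23213.0$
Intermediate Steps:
$E = 7308$ ($E = 4758 + 2550 = 7308$)
$C = -7308$ ($C = \left(-1\right) 7308 = -7308$)
$s{\left(j \right)} = 23 + 2 j^{2}$ ($s{\left(j \right)} = \left(j^{2} + j^{2}\right) + 23 = 2 j^{2} + 23 = 23 + 2 j^{2}$)
$\left(\frac{1}{C + 7284} + \frac{2098}{s{\left(141 \right)}}\right) - 23213 = \left(\frac{1}{-7308 + 7284} + \frac{2098}{23 + 2 \cdot 141^{2}}\right) - 23213 = \left(\frac{1}{-24} + \frac{2098}{23 + 2 \cdot 19881}\right) - 23213 = \left(- \frac{1}{24} + \frac{2098}{23 + 39762}\right) - 23213 = \left(- \frac{1}{24} + \frac{2098}{39785}\right) - 23213 = \frac{10567}{954840} - 23213 = - \frac{22164690353}{954840}$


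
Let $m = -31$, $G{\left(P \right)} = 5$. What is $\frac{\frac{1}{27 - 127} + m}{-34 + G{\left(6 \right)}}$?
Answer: $\frac{3101}{2900} \approx 1.0693$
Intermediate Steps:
$\frac{\frac{1}{27 - 127} + m}{-34 + G{\left(6 \right)}} = \frac{\frac{1}{27 - 127} - 31}{-34 + 5} = \frac{\frac{1}{-100} - 31}{-29} = \left(- \frac{1}{100} - 31\right) \left(- \frac{1}{29}\right) = \left(- \frac{3101}{100}\right) \left(- \frac{1}{29}\right) = \frac{3101}{2900}$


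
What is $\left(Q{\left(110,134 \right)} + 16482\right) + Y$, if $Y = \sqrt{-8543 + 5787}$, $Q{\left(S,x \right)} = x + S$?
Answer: $16726 + 2 i \sqrt{689} \approx 16726.0 + 52.498 i$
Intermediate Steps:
$Q{\left(S,x \right)} = S + x$
$Y = 2 i \sqrt{689}$ ($Y = \sqrt{-2756} = 2 i \sqrt{689} \approx 52.498 i$)
$\left(Q{\left(110,134 \right)} + 16482\right) + Y = \left(\left(110 + 134\right) + 16482\right) + 2 i \sqrt{689} = \left(244 + 16482\right) + 2 i \sqrt{689} = 16726 + 2 i \sqrt{689}$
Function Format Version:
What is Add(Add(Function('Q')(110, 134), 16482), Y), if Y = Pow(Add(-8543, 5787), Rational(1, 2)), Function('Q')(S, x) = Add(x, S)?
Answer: Add(16726, Mul(2, I, Pow(689, Rational(1, 2)))) ≈ Add(16726., Mul(52.498, I))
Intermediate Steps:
Function('Q')(S, x) = Add(S, x)
Y = Mul(2, I, Pow(689, Rational(1, 2))) (Y = Pow(-2756, Rational(1, 2)) = Mul(2, I, Pow(689, Rational(1, 2))) ≈ Mul(52.498, I))
Add(Add(Function('Q')(110, 134), 16482), Y) = Add(Add(Add(110, 134), 16482), Mul(2, I, Pow(689, Rational(1, 2)))) = Add(Add(244, 16482), Mul(2, I, Pow(689, Rational(1, 2)))) = Add(16726, Mul(2, I, Pow(689, Rational(1, 2))))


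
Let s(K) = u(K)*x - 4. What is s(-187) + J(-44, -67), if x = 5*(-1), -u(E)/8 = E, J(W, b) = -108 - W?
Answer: -7548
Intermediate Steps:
u(E) = -8*E
x = -5
s(K) = -4 + 40*K (s(K) = -8*K*(-5) - 4 = 40*K - 4 = -4 + 40*K)
s(-187) + J(-44, -67) = (-4 + 40*(-187)) + (-108 - 1*(-44)) = (-4 - 7480) + (-108 + 44) = -7484 - 64 = -7548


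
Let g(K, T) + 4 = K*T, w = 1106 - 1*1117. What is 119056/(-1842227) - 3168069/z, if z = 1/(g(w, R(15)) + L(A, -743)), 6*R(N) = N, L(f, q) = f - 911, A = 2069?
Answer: -13149188968728851/3684454 ≈ -3.5688e+9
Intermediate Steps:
L(f, q) = -911 + f
R(N) = N/6
w = -11 (w = 1106 - 1117 = -11)
g(K, T) = -4 + K*T
z = 2/2253 (z = 1/((-4 - 11*15/6) + (-911 + 2069)) = 1/((-4 - 11*5/2) + 1158) = 1/((-4 - 55/2) + 1158) = 1/(-63/2 + 1158) = 1/(2253/2) = 2/2253 ≈ 0.00088771)
119056/(-1842227) - 3168069/z = 119056/(-1842227) - 3168069/2/2253 = 119056*(-1/1842227) - 3168069*2253/2 = -119056/1842227 - 7137659457/2 = -13149188968728851/3684454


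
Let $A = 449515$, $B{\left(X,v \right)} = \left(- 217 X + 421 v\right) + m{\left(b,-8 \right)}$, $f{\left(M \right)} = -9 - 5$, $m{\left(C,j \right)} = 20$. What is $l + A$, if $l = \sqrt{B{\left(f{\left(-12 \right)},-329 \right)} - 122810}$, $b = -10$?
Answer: $449515 + i \sqrt{258261} \approx 4.4952 \cdot 10^{5} + 508.19 i$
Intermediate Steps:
$f{\left(M \right)} = -14$
$B{\left(X,v \right)} = 20 - 217 X + 421 v$ ($B{\left(X,v \right)} = \left(- 217 X + 421 v\right) + 20 = 20 - 217 X + 421 v$)
$l = i \sqrt{258261}$ ($l = \sqrt{\left(20 - -3038 + 421 \left(-329\right)\right) - 122810} = \sqrt{\left(20 + 3038 - 138509\right) - 122810} = \sqrt{-135451 - 122810} = \sqrt{-258261} = i \sqrt{258261} \approx 508.19 i$)
$l + A = i \sqrt{258261} + 449515 = 449515 + i \sqrt{258261}$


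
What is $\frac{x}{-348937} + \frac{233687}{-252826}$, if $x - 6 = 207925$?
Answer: $- \frac{134112403725}{88220345962} \approx -1.5202$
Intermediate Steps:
$x = 207931$ ($x = 6 + 207925 = 207931$)
$\frac{x}{-348937} + \frac{233687}{-252826} = \frac{207931}{-348937} + \frac{233687}{-252826} = 207931 \left(- \frac{1}{348937}\right) + 233687 \left(- \frac{1}{252826}\right) = - \frac{207931}{348937} - \frac{233687}{252826} = - \frac{134112403725}{88220345962}$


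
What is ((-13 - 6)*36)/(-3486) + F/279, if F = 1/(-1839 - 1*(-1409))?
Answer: 13675999/69702570 ≈ 0.19621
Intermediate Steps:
F = -1/430 (F = 1/(-1839 + 1409) = 1/(-430) = -1/430 ≈ -0.0023256)
((-13 - 6)*36)/(-3486) + F/279 = ((-13 - 6)*36)/(-3486) - 1/430/279 = -19*36*(-1/3486) - 1/430*1/279 = -684*(-1/3486) - 1/119970 = 114/581 - 1/119970 = 13675999/69702570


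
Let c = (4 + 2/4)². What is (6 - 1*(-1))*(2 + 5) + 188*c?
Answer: 3856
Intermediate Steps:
c = 81/4 (c = (4 + 2*(¼))² = (4 + ½)² = (9/2)² = 81/4 ≈ 20.250)
(6 - 1*(-1))*(2 + 5) + 188*c = (6 - 1*(-1))*(2 + 5) + 188*(81/4) = (6 + 1)*7 + 3807 = 7*7 + 3807 = 49 + 3807 = 3856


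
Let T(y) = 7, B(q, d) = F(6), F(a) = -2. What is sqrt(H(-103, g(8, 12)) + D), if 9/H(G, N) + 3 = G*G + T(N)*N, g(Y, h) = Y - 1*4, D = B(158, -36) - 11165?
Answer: I*sqrt(1262786106946)/10634 ≈ 105.67*I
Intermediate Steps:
B(q, d) = -2
D = -11167 (D = -2 - 11165 = -11167)
g(Y, h) = -4 + Y (g(Y, h) = Y - 4 = -4 + Y)
H(G, N) = 9/(-3 + G**2 + 7*N) (H(G, N) = 9/(-3 + (G*G + 7*N)) = 9/(-3 + (G**2 + 7*N)) = 9/(-3 + G**2 + 7*N))
sqrt(H(-103, g(8, 12)) + D) = sqrt(9/(-3 + (-103)**2 + 7*(-4 + 8)) - 11167) = sqrt(9/(-3 + 10609 + 7*4) - 11167) = sqrt(9/(-3 + 10609 + 28) - 11167) = sqrt(9/10634 - 11167) = sqrt(-118749869/10634) = I*sqrt(1262786106946)/10634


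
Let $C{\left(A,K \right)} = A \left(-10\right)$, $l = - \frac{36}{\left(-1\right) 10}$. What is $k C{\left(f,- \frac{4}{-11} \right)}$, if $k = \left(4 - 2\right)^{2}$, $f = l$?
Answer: $-144$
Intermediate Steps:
$l = \frac{18}{5}$ ($l = - \frac{36}{-10} = \left(-36\right) \left(- \frac{1}{10}\right) = \frac{18}{5} \approx 3.6$)
$f = \frac{18}{5} \approx 3.6$
$C{\left(A,K \right)} = - 10 A$
$k = 4$ ($k = 2^{2} = 4$)
$k C{\left(f,- \frac{4}{-11} \right)} = 4 \left(\left(-10\right) \frac{18}{5}\right) = 4 \left(-36\right) = -144$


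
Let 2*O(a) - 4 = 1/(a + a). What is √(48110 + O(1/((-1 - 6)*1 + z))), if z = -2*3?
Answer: √192435/2 ≈ 219.34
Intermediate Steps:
z = -6
O(a) = 2 + 1/(4*a) (O(a) = 2 + 1/(2*(a + a)) = 2 + 1/(2*((2*a))) = 2 + (1/(2*a))/2 = 2 + 1/(4*a))
√(48110 + O(1/((-1 - 6)*1 + z))) = √(48110 + (2 + 1/(4*(1/((-1 - 6)*1 - 6))))) = √(48110 + (2 + 1/(4*(1/(-7*1 - 6))))) = √(48110 + (2 + 1/(4*(1/(-7 - 6))))) = √(48110 + (2 + 1/(4*(1/(-13))))) = √(48110 + (2 + 1/(4*(-1/13)))) = √(48110 + (2 + (¼)*(-13))) = √(48110 + (2 - 13/4)) = √(48110 - 5/4) = √(192435/4) = √192435/2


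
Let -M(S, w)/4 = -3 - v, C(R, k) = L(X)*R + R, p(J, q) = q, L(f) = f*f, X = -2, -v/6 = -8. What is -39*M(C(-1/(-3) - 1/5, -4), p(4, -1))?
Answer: -7956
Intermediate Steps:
v = 48 (v = -6*(-8) = 48)
L(f) = f**2
C(R, k) = 5*R (C(R, k) = (-2)**2*R + R = 4*R + R = 5*R)
M(S, w) = 204 (M(S, w) = -4*(-3 - 1*48) = -4*(-3 - 48) = -4*(-51) = 204)
-39*M(C(-1/(-3) - 1/5, -4), p(4, -1)) = -39*204 = -7956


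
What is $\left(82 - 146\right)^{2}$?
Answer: $4096$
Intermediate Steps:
$\left(82 - 146\right)^{2} = \left(-64\right)^{2} = 4096$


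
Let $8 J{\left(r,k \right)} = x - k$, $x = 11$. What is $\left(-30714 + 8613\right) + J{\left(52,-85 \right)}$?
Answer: $-22089$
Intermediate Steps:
$J{\left(r,k \right)} = \frac{11}{8} - \frac{k}{8}$ ($J{\left(r,k \right)} = \frac{11 - k}{8} = \frac{11}{8} - \frac{k}{8}$)
$\left(-30714 + 8613\right) + J{\left(52,-85 \right)} = \left(-30714 + 8613\right) + \left(\frac{11}{8} - - \frac{85}{8}\right) = -22101 + \left(\frac{11}{8} + \frac{85}{8}\right) = -22101 + 12 = -22089$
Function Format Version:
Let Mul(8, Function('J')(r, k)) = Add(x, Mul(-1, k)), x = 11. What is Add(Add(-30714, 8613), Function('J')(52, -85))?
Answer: -22089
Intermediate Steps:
Function('J')(r, k) = Add(Rational(11, 8), Mul(Rational(-1, 8), k)) (Function('J')(r, k) = Mul(Rational(1, 8), Add(11, Mul(-1, k))) = Add(Rational(11, 8), Mul(Rational(-1, 8), k)))
Add(Add(-30714, 8613), Function('J')(52, -85)) = Add(Add(-30714, 8613), Add(Rational(11, 8), Mul(Rational(-1, 8), -85))) = Add(-22101, Add(Rational(11, 8), Rational(85, 8))) = Add(-22101, 12) = -22089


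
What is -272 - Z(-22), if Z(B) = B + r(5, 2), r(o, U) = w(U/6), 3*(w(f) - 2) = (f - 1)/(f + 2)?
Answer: -5290/21 ≈ -251.90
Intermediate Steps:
w(f) = 2 + (-1 + f)/(3*(2 + f)) (w(f) = 2 + ((f - 1)/(f + 2))/3 = 2 + ((-1 + f)/(2 + f))/3 = 2 + (-1 + f)/(3*(2 + f)))
r(o, U) = (11 + 7*U/6)/(3*(2 + U/6)) (r(o, U) = (11 + 7*(U/6))/(3*(2 + U/6)) = (11 + 7*U/6)/(3*(2 + U/6)))
Z(B) = 40/21 + B (Z(B) = B + (66 + 7*2)/(3*(12 + 2)) = B + (⅓)*(66 + 14)/14 = B + (⅓)*(1/14)*80 = B + 40/21 = 40/21 + B)
-272 - Z(-22) = -272 - (40/21 - 22) = -272 - 1*(-422/21) = -272 + 422/21 = -5290/21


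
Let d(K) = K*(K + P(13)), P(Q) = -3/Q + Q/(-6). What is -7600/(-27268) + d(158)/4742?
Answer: 6887678591/1260722346 ≈ 5.4633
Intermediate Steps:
P(Q) = -3/Q - Q/6 (P(Q) = -3/Q + Q*(-⅙) = -3/Q - Q/6)
d(K) = K*(-187/78 + K) (d(K) = K*(K + (-3/13 - ⅙*13)) = K*(K + (-3*1/13 - 13/6)) = K*(K + (-3/13 - 13/6)) = K*(K - 187/78) = K*(-187/78 + K))
-7600/(-27268) + d(158)/4742 = -7600/(-27268) + ((1/78)*158*(-187 + 78*158))/4742 = -7600*(-1/27268) + ((1/78)*158*(-187 + 12324))*(1/4742) = 1900/6817 + ((1/78)*158*12137)*(1/4742) = 1900/6817 + (958823/39)*(1/4742) = 1900/6817 + 958823/184938 = 6887678591/1260722346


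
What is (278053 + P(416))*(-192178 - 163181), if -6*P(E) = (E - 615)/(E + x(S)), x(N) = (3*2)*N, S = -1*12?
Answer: -67980365158723/688 ≈ -9.8809e+10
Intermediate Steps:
S = -12
x(N) = 6*N
P(E) = -(-615 + E)/(6*(-72 + E)) (P(E) = -(E - 615)/(6*(E + 6*(-12))) = -(-615 + E)/(6*(E - 72)) = -(-615 + E)/(6*(-72 + E)))
(278053 + P(416))*(-192178 - 163181) = (278053 + (615 - 1*416)/(6*(-72 + 416)))*(-192178 - 163181) = (278053 + (⅙)*(615 - 416)/344)*(-355359) = (278053 + (⅙)*(1/344)*199)*(-355359) = (278053 + 199/2064)*(-355359) = (573901591/2064)*(-355359) = -67980365158723/688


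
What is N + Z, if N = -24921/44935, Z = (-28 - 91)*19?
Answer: -101622956/44935 ≈ -2261.6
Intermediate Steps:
Z = -2261 (Z = -119*19 = -2261)
N = -24921/44935 (N = -24921*1/44935 = -24921/44935 ≈ -0.55460)
N + Z = -24921/44935 - 2261 = -101622956/44935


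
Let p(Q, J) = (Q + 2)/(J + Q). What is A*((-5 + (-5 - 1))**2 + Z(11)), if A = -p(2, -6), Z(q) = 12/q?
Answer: 1343/11 ≈ 122.09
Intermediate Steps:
p(Q, J) = (2 + Q)/(J + Q)
A = 1 (A = -(2 + 2)/(-6 + 2) = -4/(-4) = -(-1)*4/4 = -1*(-1) = 1)
A*((-5 + (-5 - 1))**2 + Z(11)) = 1*((-5 + (-5 - 1))**2 + 12/11) = 1*((-5 - 6)**2 + 12*(1/11)) = 1*((-11)**2 + 12/11) = 1*(121 + 12/11) = 1*(1343/11) = 1343/11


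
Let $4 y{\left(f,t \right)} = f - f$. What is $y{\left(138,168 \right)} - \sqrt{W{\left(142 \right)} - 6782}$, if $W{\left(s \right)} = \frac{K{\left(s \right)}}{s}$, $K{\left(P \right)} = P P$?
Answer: $- 4 i \sqrt{415} \approx - 81.486 i$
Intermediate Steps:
$y{\left(f,t \right)} = 0$ ($y{\left(f,t \right)} = \frac{f - f}{4} = \frac{1}{4} \cdot 0 = 0$)
$K{\left(P \right)} = P^{2}$
$W{\left(s \right)} = s$ ($W{\left(s \right)} = \frac{s^{2}}{s} = s$)
$y{\left(138,168 \right)} - \sqrt{W{\left(142 \right)} - 6782} = 0 - \sqrt{142 - 6782} = 0 - \sqrt{-6640} = 0 - 4 i \sqrt{415} = - 4 i \sqrt{415}$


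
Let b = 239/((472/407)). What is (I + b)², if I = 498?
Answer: 110442564241/222784 ≈ 4.9574e+5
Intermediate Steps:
b = 97273/472 (b = 239/((472*(1/407))) = 239/(472/407) = 239*(407/472) = 97273/472 ≈ 206.09)
(I + b)² = (498 + 97273/472)² = (332329/472)² = 110442564241/222784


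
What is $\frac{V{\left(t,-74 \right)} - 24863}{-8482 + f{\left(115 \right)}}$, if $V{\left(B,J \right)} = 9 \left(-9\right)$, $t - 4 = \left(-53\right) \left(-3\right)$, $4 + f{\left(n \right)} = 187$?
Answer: $\frac{24944}{8299} \approx 3.0057$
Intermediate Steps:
$f{\left(n \right)} = 183$ ($f{\left(n \right)} = -4 + 187 = 183$)
$t = 163$ ($t = 4 - -159 = 4 + 159 = 163$)
$V{\left(B,J \right)} = -81$
$\frac{V{\left(t,-74 \right)} - 24863}{-8482 + f{\left(115 \right)}} = \frac{-81 - 24863}{-8482 + 183} = - \frac{24944}{-8299} = \left(-24944\right) \left(- \frac{1}{8299}\right) = \frac{24944}{8299}$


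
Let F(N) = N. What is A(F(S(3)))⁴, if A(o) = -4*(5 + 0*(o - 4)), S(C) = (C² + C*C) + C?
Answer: 160000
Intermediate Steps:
S(C) = C + 2*C² (S(C) = (C² + C²) + C = 2*C² + C = C + 2*C²)
A(o) = -20 (A(o) = -4*(5 + 0*(-4 + o)) = -4*(5 + 0) = -4*5 = -20)
A(F(S(3)))⁴ = (-20)⁴ = 160000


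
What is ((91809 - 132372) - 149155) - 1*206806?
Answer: -396524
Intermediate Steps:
((91809 - 132372) - 149155) - 1*206806 = (-40563 - 149155) - 206806 = -189718 - 206806 = -396524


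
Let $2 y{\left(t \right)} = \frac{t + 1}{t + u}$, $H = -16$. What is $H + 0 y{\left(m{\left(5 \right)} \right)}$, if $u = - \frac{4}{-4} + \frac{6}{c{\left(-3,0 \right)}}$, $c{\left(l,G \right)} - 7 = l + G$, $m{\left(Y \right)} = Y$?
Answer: $-16$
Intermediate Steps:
$c{\left(l,G \right)} = 7 + G + l$ ($c{\left(l,G \right)} = 7 + \left(l + G\right) = 7 + \left(G + l\right) = 7 + G + l$)
$u = \frac{5}{2}$ ($u = - \frac{4}{-4} + \frac{6}{7 + 0 - 3} = \left(-4\right) \left(- \frac{1}{4}\right) + \frac{6}{4} = 1 + 6 \cdot \frac{1}{4} = 1 + \frac{3}{2} = \frac{5}{2} \approx 2.5$)
$y{\left(t \right)} = \frac{1 + t}{2 \left(\frac{5}{2} + t\right)}$ ($y{\left(t \right)} = \frac{\left(t + 1\right) \frac{1}{t + \frac{5}{2}}}{2} = \frac{\left(1 + t\right) \frac{1}{\frac{5}{2} + t}}{2} = \frac{\frac{1}{\frac{5}{2} + t} \left(1 + t\right)}{2} = \frac{1 + t}{2 \left(\frac{5}{2} + t\right)}$)
$H + 0 y{\left(m{\left(5 \right)} \right)} = -16 + 0 \frac{1 + 5}{5 + 2 \cdot 5} = -16 + 0 \frac{1}{5 + 10} \cdot 6 = -16 + 0 \cdot \frac{1}{15} \cdot 6 = -16 + 0 \cdot \frac{2}{5} = -16 + 0 = -16$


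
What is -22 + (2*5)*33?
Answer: 308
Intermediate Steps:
-22 + (2*5)*33 = -22 + 10*33 = -22 + 330 = 308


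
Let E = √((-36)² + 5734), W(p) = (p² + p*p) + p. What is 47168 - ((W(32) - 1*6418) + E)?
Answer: 51506 - √7030 ≈ 51422.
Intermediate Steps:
W(p) = p + 2*p² (W(p) = (p² + p²) + p = 2*p² + p = p + 2*p²)
E = √7030 (E = √(1296 + 5734) = √7030 ≈ 83.845)
47168 - ((W(32) - 1*6418) + E) = 47168 - ((32*(1 + 2*32) - 1*6418) + √7030) = 47168 - ((32*(1 + 64) - 6418) + √7030) = 47168 - ((32*65 - 6418) + √7030) = 47168 - ((2080 - 6418) + √7030) = 47168 - (-4338 + √7030) = 47168 + (4338 - √7030) = 51506 - √7030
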